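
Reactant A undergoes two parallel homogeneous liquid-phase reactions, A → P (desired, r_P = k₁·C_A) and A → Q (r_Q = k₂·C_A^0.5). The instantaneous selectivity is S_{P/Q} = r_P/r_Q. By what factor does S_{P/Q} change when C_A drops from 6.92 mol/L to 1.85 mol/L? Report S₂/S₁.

0.517

S_{P/Q} = (k₁/k₂)·C_A^0.5, so S₂/S₁ = (C_{A,2}/C_{A,1})^0.5.
= (1.85/6.92)^0.5 = (0.2673)^0.5 = 0.517.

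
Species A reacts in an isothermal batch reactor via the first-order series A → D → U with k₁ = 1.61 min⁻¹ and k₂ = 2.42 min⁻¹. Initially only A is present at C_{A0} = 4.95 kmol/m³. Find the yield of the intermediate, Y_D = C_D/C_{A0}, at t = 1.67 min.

The intermediate concentration in a first-order A→B→C sequence is C_D = k₁C_{A0}(e^(−k₁t) − e^(−k₂t))/(k₂−k₁).
e^(−k₁t) = e^(−1.61×1.67) = e^(−2.689) = 0.06797; e^(−k₂t) = e^(−4.041) = 0.01757.
C_D = 1.61×4.95/(2.42−1.61) × (0.06797−0.01757) = 9.839×0.05040 = 0.4958 kmol/m³.
Y_D = C_D/C_{A0} = 0.4958/4.95 = 0.100.

0.100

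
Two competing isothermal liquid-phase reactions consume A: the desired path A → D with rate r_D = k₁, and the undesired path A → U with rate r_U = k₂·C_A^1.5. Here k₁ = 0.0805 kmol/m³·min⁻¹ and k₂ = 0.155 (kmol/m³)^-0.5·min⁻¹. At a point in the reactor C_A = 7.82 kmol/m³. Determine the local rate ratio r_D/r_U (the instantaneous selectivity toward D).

S_{D/U} = r_D/r_U = (k₁)/(k₂·C_A^1.5) = (k₁/k₂)·C_A^-1.5.
= (0.0805) / (0.155×7.820^1.5) = 0.08050/3.390 = 0.0237.
The undesired path is higher order in A, so low C_A (CSTR or dilute feed) favours D.

0.0237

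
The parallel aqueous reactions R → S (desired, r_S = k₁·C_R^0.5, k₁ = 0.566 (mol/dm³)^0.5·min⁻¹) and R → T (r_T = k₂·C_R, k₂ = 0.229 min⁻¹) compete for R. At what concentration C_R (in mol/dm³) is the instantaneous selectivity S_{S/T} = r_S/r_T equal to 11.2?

S_{S/T} = (k₁/k₂)·C_R^-0.5 ⇒ C_R = (S·k₂/k₁)^(-2).
= (11.2×0.229/0.566)^(-2) = (4.531)^(-2) = 0.0487 mol/dm³.

0.0487 mol/dm³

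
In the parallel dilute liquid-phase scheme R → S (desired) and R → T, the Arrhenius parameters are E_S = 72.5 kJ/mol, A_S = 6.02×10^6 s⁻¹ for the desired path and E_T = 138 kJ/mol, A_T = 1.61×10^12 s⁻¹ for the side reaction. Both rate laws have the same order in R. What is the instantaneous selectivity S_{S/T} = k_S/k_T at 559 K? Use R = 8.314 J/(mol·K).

With equal orders, S_{S/T} = k_S/k_T = (A_S/A_T)·exp[(E_T−E_S)/(RT)].
(E_T−E_S)/(RT) = (138−72.5)×10³/(8.314×559) = 65500/4648 = 14.09.
k_S/k_T = (6.02×10^6/1.61×10^12)·exp(14.09) = 3.739×10^-6 × 1.320×10^6 = 4.94.

4.94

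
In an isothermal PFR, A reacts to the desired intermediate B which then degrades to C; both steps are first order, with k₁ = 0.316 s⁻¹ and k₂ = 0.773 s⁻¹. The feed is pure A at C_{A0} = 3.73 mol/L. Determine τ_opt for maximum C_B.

The intermediate peaks when r₁ = r₂, i.e. k₁e^(−k₁τ) = k₂e^(−k₂τ), giving τ_opt = ln(k₂/k₁)/(k₂−k₁).
= ln(0.773/0.316)/(0.773−0.316) = ln(2.446)/0.4570 = 0.8945/0.4570 = 1.96 s.

1.96 s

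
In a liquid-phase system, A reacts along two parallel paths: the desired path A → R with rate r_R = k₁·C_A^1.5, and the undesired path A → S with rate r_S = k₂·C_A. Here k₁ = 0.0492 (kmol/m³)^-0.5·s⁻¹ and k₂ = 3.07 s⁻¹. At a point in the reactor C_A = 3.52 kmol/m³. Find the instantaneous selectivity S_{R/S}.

S_{R/S} = r_R/r_S = (k₁·C_A^1.5)/(k₂·C_A) = (k₁/k₂)·C_A^0.5.
= (0.0492×3.520^1.5) / (3.07×3.520) = 0.3249/10.81 = 0.0301.
Since the desired path is higher order in A, keeping C_A high (PFR or concentrated feed) favours R.

0.0301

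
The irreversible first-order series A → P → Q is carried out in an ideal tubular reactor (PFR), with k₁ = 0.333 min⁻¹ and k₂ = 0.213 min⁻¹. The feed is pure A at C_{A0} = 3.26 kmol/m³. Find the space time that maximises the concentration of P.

3.72 min

The intermediate peaks when r₁ = r₂, i.e. k₁e^(−k₁τ) = k₂e^(−k₂τ), giving τ_opt = ln(k₂/k₁)/(k₂−k₁).
= ln(0.213/0.333)/(0.213−0.333) = ln(0.6396)/-0.1200 = -0.4469/-0.1200 = 3.72 min.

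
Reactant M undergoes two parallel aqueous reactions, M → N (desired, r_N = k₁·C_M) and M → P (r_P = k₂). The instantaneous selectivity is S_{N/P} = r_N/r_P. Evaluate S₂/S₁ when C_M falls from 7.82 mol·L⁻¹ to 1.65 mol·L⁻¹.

0.211

S_{N/P} = (k₁/k₂)·C_M, so S₂/S₁ = (C_{M,2}/C_{M,1}).
= 1.65/7.82 = 0.211.
Selectivity toward N falls as C_M falls — high-concentration operation is favoured.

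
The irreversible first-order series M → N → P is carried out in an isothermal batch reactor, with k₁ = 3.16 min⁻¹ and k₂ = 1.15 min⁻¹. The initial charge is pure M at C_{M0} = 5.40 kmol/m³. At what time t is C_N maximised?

Setting dC_N/dt = 0 gives t_opt = ln(k₂/k₁)/(k₂−k₁).
= ln(1.15/3.16)/(1.15−3.16) = ln(0.3639)/-2.010 = -1.011/-2.010 = 0.503 min.

0.503 min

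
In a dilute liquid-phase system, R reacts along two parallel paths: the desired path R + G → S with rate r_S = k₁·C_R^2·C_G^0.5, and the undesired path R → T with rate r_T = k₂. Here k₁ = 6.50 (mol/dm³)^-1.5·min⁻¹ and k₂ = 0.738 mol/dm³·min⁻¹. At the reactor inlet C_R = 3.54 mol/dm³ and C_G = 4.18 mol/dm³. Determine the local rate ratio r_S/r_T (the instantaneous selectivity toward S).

S_{S/T} = r_S/r_T = (k₁·C_R^2·C_G^0.5)/(k₂) = (k₁/k₂)·C_R^2·C_G^0.5.
= (6.50×3.540^2×4.180^0.5) / (0.738) = 166.5/0.7380 = 226.
Since the desired path is higher order in R, keeping C_R high (PFR or concentrated feed) favours S.

226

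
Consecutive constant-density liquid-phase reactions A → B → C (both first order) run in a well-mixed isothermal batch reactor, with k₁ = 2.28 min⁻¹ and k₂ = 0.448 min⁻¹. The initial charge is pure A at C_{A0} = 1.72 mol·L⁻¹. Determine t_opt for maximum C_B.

Setting dC_B/dt = 0 gives t_opt = ln(k₂/k₁)/(k₂−k₁).
= ln(0.448/2.28)/(0.448−2.28) = ln(0.1965)/-1.832 = -1.627/-1.832 = 0.888 min.

0.888 min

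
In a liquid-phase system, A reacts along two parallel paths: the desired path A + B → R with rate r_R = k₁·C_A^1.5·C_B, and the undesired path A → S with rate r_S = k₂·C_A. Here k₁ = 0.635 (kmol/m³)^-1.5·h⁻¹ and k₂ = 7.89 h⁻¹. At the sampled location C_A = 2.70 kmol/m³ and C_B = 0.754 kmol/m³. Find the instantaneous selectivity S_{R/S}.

0.0997

S_{R/S} = r_R/r_S = (k₁·C_A^1.5·C_B)/(k₂·C_A) = (k₁/k₂)·C_A^0.5·C_B.
= (0.635×2.700^1.5×0.7540) / (7.89×2.700) = 2.124/21.30 = 0.0997.
Since the desired path is higher order in A, keeping C_A high (PFR or concentrated feed) favours R.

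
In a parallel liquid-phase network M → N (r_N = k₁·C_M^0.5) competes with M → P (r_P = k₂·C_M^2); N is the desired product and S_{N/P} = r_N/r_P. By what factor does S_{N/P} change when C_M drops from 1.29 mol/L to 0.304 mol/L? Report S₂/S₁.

8.74

S_{N/P} = (k₁/k₂)·C_M^-1.5, so S₂/S₁ = (C_{M,2}/C_{M,1})^-1.5.
= (0.304/1.29)^(-1.5) = (0.2357)^(-1.5) = 8.74.
Selectivity toward N rises as C_M falls — low-concentration operation is favoured.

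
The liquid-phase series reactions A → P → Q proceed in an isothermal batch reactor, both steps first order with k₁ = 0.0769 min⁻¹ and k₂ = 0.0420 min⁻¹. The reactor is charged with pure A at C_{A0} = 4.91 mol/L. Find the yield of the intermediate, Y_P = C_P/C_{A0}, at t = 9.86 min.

The intermediate concentration in a first-order A→B→C sequence is C_P = k₁C_{A0}(e^(−k₁t) − e^(−k₂t))/(k₂−k₁).
e^(−k₁t) = e^(−0.0769×9.86) = e^(−0.7582) = 0.4685; e^(−k₂t) = e^(−0.4141) = 0.6609.
C_P = 0.0769×4.91/(0.0420−0.0769) × (0.4685−0.6609) = (-10.82)×(-0.1924) = 2.082 mol/L.
Y_P = C_P/C_{A0} = 2.082/4.91 = 0.424.

0.424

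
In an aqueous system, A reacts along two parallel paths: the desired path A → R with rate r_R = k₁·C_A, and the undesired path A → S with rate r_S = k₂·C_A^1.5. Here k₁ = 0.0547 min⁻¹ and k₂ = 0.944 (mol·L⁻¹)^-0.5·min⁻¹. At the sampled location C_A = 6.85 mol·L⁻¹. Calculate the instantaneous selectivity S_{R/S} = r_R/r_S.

S_{R/S} = r_R/r_S = (k₁·C_A)/(k₂·C_A^1.5) = (k₁/k₂)·C_A^-0.5.
= (0.0547×6.850) / (0.944×6.850^1.5) = 0.3747/16.92 = 0.0221.
The undesired path is higher order in A, so low C_A (CSTR or dilute feed) favours R.

0.0221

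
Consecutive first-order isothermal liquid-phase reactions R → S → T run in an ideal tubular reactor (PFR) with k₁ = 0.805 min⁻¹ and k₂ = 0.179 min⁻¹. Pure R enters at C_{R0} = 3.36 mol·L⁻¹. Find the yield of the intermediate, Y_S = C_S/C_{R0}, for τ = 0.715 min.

The intermediate concentration in a first-order A→B→C sequence is C_S = k₁C_{R0}(e^(−k₁τ) − e^(−k₂τ))/(k₂−k₁).
e^(−k₁τ) = e^(−0.805×0.715) = e^(−0.5756) = 0.5624; e^(−k₂τ) = e^(−0.1280) = 0.8799.
C_S = 0.805×3.36/(0.179−0.805) × (0.5624−0.8799) = (-4.321)×(-0.3175) = 1.372 mol·L⁻¹.
Y_S = C_S/C_{R0} = 1.372/3.36 = 0.408.

0.408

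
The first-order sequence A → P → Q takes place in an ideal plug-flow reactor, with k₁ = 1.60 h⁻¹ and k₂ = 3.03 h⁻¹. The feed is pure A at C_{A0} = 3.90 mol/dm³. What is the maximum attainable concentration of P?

Evaluating C_P at τ_opt = ln(k₂/k₁)/(k₂−k₁) gives C_{P,max}/C_{A0} = (k₁/k₂)^[k₂/(k₂−k₁)].
= (1.60/3.03)^(3.03/(3.03−1.60)) = (0.5281)^(2.119) = 0.2585.
C_{P,max} = 0.2585×3.90 = 1.01 mol/dm³.

1.01 mol/dm³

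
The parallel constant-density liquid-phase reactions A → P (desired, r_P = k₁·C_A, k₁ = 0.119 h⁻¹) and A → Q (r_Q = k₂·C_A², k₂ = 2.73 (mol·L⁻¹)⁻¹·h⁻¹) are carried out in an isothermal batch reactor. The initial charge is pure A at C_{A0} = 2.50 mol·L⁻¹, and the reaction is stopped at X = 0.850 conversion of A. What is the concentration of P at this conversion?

C_A = C_{A0}(1−X) = 0.3750 mol·L⁻¹.
Along a PFR/batch, dC_P/dC_A = −r_P/(r_P+r_Q) = −k₁/(k₁+k₂·C_A).
Integrating from C_{A0} to C_A: C_P = (0.119/2.73)·ln[(0.119+2.73·2.50)/(0.119+2.73·0.375)] = 0.04359·ln(6.944/1.143) = 0.07866 mol·L⁻¹.

0.0787 mol·L⁻¹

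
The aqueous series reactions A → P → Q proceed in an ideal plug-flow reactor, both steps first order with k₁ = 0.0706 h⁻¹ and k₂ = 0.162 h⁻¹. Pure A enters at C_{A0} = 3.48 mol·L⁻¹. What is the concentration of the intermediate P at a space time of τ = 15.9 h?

0.670 mol·L⁻¹

For first-order series with pure A initially, C_P(τ) = k₁C_{A0}/(k₂−k₁)·(e^(−k₁τ) − e^(−k₂τ)).
e^(−k₁τ) = e^(−0.0706×15.9) = e^(−1.123) = 0.3255; e^(−k₂τ) = e^(−2.576) = 0.07609.
C_P = 0.0706×3.48/(0.162−0.0706) × (0.3255−0.07609) = 2.688×0.2494 = 0.6703 mol·L⁻¹.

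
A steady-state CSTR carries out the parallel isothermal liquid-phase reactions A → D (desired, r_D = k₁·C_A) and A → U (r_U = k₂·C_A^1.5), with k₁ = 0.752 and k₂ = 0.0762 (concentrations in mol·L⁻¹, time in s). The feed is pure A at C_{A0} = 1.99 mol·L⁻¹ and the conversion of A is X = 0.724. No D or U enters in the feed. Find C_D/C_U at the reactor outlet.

Exit C_A = C_{A0}(1−X) = 1.99×0.276 = 0.5492 mol·L⁻¹.
In a CSTR the entire volume is at exit conditions, so r_D = 0.752×0.5492 = 0.4130 and r_U = 0.0762×0.5492^1.5 = 0.03102.
Overall selectivity = C_D/C_U = r_Dτ/(r_Uτ) = r_D/r_U = 13.3.

13.3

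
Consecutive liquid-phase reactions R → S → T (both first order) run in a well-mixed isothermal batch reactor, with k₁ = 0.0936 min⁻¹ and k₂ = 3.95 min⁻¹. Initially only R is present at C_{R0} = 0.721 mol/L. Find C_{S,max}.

0.0156 mol/L

For a first-order series the maximum intermediate yield is C_{S,max}/C_{R0} = (k₁/k₂)^[k₂/(k₂−k₁)].
= (0.0936/3.95)^(3.95/(3.95−0.0936)) = (0.02370)^(1.024) = 0.02164.
C_{S,max} = 0.02164×0.721 = 0.0156 mol/L.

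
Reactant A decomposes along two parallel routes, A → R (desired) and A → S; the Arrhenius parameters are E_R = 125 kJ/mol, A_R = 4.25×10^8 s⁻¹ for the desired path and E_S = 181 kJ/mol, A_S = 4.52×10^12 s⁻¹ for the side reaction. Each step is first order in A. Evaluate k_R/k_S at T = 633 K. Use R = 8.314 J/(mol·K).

Since both paths have the same order in A, the concentration cancels and S_{R/S} = k_R/k_S = (A_R/A_S)·exp[(E_S−E_R)/(RT)].
(E_S−E_R)/(RT) = (181−125)×10³/(8.314×633) = 56000/5263 = 10.64.
k_R/k_S = (4.25×10^8/4.52×10^12)·exp(10.64) = 9.403×10^-5 × 41806 = 3.93.
Since E_R < E_S, lowering the temperature improves selectivity toward R.

3.93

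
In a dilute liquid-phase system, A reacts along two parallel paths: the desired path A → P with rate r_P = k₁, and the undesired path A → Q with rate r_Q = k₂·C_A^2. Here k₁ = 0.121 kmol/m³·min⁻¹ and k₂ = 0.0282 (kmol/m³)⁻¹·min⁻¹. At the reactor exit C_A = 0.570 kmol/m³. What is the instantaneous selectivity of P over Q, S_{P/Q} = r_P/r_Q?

S_{P/Q} = r_P/r_Q = (k₁)/(k₂·C_A^2) = (k₁/k₂)·C_A^-2.
= (0.121) / (0.0282×0.5700^2) = 0.1210/0.009162 = 13.2.

13.2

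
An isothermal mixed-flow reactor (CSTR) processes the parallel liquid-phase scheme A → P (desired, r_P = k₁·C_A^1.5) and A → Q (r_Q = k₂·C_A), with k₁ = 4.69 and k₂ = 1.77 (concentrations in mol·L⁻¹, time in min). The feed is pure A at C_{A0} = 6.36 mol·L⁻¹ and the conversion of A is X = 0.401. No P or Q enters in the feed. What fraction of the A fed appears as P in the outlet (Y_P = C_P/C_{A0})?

0.336

Exit C_A = C_{A0}(1−X) = 6.36×0.599 = 3.810 mol·L⁻¹.
In a CSTR the entire volume is at exit conditions, so r_P = 4.69×3.810^1.5 = 34.87 and r_Q = 1.77×3.810 = 6.743.
Fraction of consumed A going to P: r_P/(r_P+r_Q) = 0.8380.
C_P = 0.8380·C_{A0}·X = 0.8380×6.36×0.401 = 2.14 mol·L⁻¹; Y_P = C_P/C_{A0} = 0.336.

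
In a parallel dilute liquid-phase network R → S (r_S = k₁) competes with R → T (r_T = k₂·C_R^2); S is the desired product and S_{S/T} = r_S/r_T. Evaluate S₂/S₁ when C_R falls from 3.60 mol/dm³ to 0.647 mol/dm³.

31.0

S_{S/T} = (k₁/k₂)·C_R^-2, so S₂/S₁ = (C_{R,2}/C_{R,1})^-2.
= (0.647/3.60)^(-2) = (0.1797)^(-2) = 31.0.
Selectivity toward S rises as C_R falls — low-concentration operation is favoured.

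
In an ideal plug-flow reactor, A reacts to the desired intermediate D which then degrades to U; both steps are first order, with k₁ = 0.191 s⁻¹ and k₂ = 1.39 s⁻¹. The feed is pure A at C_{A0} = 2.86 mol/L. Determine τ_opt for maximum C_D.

For first-order series the maximum of C_D occurs at τ_opt = ln(k₂/k₁)/(k₂−k₁).
= ln(1.39/0.191)/(1.39−0.191) = ln(7.277)/1.199 = 1.985/1.199 = 1.66 s.

1.66 s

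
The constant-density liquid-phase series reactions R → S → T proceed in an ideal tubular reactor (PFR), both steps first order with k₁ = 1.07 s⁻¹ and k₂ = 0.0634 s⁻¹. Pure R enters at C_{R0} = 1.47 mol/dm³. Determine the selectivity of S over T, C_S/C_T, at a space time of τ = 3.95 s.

4.68

For first-order series with pure R initially, C_S(τ) = k₁C_{R0}/(k₂−k₁)·(e^(−k₁τ) − e^(−k₂τ)).
e^(−k₁τ) = e^(−1.07×3.95) = e^(−4.227) = 0.01460; e^(−k₂τ) = e^(−0.2504) = 0.7785.
C_S = 1.07×1.47/(0.0634−1.07) × (0.01460−0.7785) = (-1.563)×(-0.7639) = 1.194 mol/dm³.
C_R = C_{R0}e^(−k₁τ) = 0.02147 mol/dm³, so C_T = C_{R0}−C_R−C_S = 0.2549 mol/dm³; C_S/C_T = 4.68.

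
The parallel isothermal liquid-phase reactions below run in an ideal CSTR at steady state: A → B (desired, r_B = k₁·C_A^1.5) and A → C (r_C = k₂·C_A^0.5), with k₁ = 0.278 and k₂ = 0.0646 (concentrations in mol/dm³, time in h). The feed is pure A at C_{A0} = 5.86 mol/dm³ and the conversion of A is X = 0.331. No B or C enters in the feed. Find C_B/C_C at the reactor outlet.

Exit C_A = C_{A0}(1−X) = 5.86×0.669 = 3.920 mol/dm³.
A CSTR operates uniformly at the exit composition, giving r_B = 2.158 and r_C = 0.1279 (each k·C_A^n at C_A = 3.920).
Overall selectivity = C_B/C_C = r_Bτ/(r_Cτ) = r_B/r_C = 16.9.

16.9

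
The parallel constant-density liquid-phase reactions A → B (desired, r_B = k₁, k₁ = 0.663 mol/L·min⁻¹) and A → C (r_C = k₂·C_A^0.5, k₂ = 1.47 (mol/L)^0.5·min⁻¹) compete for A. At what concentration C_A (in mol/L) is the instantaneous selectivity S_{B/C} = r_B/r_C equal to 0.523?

S_{B/C} = (k₁/k₂)·C_A^-0.5 ⇒ C_A = (S·k₂/k₁)^(-2).
= (0.523×1.47/0.663)^(-2) = (1.160)^(-2) = 0.744 mol/L.

0.744 mol/L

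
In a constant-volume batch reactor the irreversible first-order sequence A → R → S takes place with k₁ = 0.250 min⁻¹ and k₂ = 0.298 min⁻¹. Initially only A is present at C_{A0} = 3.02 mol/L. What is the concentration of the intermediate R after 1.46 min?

Solving the coupled first-order balances gives C_R(t) = [k₁/(k₂−k₁)]·C_{A0}·(e^(−k₁t) − e^(−k₂t)).
e^(−k₁t) = e^(−0.250×1.46) = e^(−0.3650) = 0.6942; e^(−k₂t) = e^(−0.4351) = 0.6472.
C_R = 0.250×3.02/(0.298−0.250) × (0.6942−0.6472) = 15.73×0.04698 = 0.7390 mol/L.

0.739 mol/L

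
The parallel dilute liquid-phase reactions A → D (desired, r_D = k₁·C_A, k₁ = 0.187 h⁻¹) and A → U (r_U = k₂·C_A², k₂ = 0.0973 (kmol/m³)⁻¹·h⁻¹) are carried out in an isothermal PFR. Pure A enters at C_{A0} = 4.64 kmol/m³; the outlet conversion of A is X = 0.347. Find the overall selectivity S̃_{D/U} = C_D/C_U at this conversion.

0.506

C_A = C_{A0}(1−X) = 3.030 kmol/m³.
Along a PFR/batch, dC_D/dC_A = −r_D/(r_D+r_U) = −k₁/(k₁+k₂·C_A).
Integrating from C_{A0} to C_A: C_D = (0.187/0.0973)·ln[(0.187+0.0973·4.64)/(0.187+0.0973·3.03)] = 1.922·ln(0.6385/0.4818) = 0.5411 kmol/m³.
C_U = (C_{A0}−C_A)−C_D = 1.069 kmol/m³; S̃_{D/U} = 0.5411/1.069 = 0.506.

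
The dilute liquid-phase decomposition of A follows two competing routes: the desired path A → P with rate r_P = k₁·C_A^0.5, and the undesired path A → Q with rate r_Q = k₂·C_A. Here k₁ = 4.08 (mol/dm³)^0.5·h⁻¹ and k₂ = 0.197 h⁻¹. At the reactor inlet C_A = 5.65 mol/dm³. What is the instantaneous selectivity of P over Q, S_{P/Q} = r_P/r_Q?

8.71

S_{P/Q} = r_P/r_Q = (k₁·C_A^0.5)/(k₂·C_A) = (k₁/k₂)·C_A^-0.5.
= (4.08×5.650^0.5) / (0.197×5.650) = 9.698/1.113 = 8.71.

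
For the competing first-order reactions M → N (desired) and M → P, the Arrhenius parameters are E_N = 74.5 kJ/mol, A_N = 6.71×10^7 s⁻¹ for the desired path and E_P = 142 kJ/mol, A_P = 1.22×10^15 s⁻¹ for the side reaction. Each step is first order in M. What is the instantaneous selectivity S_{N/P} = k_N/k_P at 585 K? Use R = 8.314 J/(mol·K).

0.0586

With equal orders, S_{N/P} = k_N/k_P = (A_N/A_P)·exp[(E_P−E_N)/(RT)].
(E_P−E_N)/(RT) = (142−74.5)×10³/(8.314×585) = 67500/4864 = 13.88.
k_N/k_P = (6.71×10^7/1.22×10^15)·exp(13.88) = 5.500×10^-8 × 1.065×10^6 = 0.0586.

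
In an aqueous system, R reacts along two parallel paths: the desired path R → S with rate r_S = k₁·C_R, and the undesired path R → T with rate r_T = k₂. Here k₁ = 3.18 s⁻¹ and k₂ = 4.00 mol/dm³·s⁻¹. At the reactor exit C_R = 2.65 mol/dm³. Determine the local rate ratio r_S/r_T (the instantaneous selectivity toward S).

S_{S/T} = r_S/r_T = (k₁·C_R)/(k₂) = (k₁/k₂)·C_R.
= (3.18×2.650) / (4.00) = 8.427/4.000 = 2.11.

2.11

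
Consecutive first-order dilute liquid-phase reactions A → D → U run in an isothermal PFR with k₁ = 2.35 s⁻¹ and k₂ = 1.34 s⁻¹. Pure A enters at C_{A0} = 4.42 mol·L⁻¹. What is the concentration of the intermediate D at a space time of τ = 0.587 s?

2.09 mol·L⁻¹

For first-order series with pure A initially, C_D(τ) = k₁C_{A0}/(k₂−k₁)·(e^(−k₁τ) − e^(−k₂τ)).
e^(−k₁τ) = e^(−2.35×0.587) = e^(−1.379) = 0.2517; e^(−k₂τ) = e^(−0.7866) = 0.4554.
C_D = 2.35×4.42/(1.34−2.35) × (0.2517−0.4554) = (-10.28)×(-0.2037) = 2.095 mol·L⁻¹.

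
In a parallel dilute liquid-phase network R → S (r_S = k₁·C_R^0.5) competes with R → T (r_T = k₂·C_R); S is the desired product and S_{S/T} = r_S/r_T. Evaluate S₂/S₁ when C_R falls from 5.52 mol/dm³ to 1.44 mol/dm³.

S_{S/T} = (k₁/k₂)·C_R^-0.5, so S₂/S₁ = (C_{R,2}/C_{R,1})^-0.5.
= (1.44/5.52)^(-0.5) = (0.2609)^(-0.5) = 1.96.

1.96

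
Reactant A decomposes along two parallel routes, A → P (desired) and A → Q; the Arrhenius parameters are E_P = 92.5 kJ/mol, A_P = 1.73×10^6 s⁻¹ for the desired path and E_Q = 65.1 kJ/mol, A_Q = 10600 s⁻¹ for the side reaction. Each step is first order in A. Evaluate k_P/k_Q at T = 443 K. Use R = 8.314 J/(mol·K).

Since both paths have the same order in A, the concentration cancels and S_{P/Q} = k_P/k_Q = (A_P/A_Q)·exp[(E_Q−E_P)/(RT)].
(E_Q−E_P)/(RT) = (65.1−92.5)×10³/(8.314×443) = -27400/3683 = -7.439.
k_P/k_Q = (1.73×10^6/10600)·exp(-7.439) = 163.2 × 5.876×10^-4 = 0.0959.

0.0959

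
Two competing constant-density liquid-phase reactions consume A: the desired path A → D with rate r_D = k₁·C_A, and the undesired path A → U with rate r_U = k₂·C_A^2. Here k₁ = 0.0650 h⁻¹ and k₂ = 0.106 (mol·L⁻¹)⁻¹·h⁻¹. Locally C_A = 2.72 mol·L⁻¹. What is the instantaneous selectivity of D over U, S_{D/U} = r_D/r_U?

0.225

S_{D/U} = r_D/r_U = (k₁·C_A)/(k₂·C_A^2) = (k₁/k₂)·C_A⁻¹.
= (0.0650×2.720) / (0.106×2.720^2) = 0.1768/0.7842 = 0.225.
The undesired path is higher order in A, so low C_A (CSTR or dilute feed) favours D.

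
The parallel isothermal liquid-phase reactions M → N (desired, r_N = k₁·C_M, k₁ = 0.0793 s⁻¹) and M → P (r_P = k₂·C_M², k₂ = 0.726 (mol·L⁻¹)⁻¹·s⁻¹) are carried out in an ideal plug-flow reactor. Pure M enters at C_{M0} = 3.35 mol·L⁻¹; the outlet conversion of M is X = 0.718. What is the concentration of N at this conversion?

C_M = C_{M0}(1−X) = 0.9447 mol·L⁻¹.
Along a PFR/batch, dC_N/dC_M = −r_N/(r_N+r_P) = −k₁/(k₁+k₂·C_M).
Integrating from C_{M0} to C_M: C_N = (0.0793/0.726)·ln[(0.0793+0.726·3.35)/(0.0793+0.726·0.945)] = 0.1092·ln(2.511/0.7652) = 0.1298 mol·L⁻¹.

0.130 mol·L⁻¹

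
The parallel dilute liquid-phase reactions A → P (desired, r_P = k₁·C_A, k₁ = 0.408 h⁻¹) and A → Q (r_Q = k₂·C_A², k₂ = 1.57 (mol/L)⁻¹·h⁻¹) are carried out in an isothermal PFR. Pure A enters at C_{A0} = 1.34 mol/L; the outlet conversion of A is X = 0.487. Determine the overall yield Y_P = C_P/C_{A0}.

0.102

C_A = C_{A0}(1−X) = 0.6874 mol/L.
Along a PFR/batch, dC_P/dC_A = −r_P/(r_P+r_Q) = −k₁/(k₁+k₂·C_A).
Integrating from C_{A0} to C_A: C_P = (0.408/1.57)·ln[(0.408+1.57·1.34)/(0.408+1.57·0.687)] = 0.2599·ln(2.512/1.487) = 0.1362 mol/L.
Y_P = C_P/C_{A0} = 0.1362/1.34 = 0.102.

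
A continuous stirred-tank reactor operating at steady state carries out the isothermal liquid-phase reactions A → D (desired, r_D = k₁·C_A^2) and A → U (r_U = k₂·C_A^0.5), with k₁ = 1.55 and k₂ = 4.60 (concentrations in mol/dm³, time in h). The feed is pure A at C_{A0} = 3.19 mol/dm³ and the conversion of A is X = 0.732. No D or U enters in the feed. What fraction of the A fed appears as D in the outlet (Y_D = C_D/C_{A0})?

Exit C_A = C_{A0}(1−X) = 3.19×0.268 = 0.8549 mol/dm³.
In a CSTR the entire volume is at exit conditions, so r_D = 1.55×0.8549^2 = 1.133 and r_U = 4.60×0.8549^0.5 = 4.253.
Fraction of consumed A going to D: r_D/(r_D+r_U) = 0.2103.
C_D = 0.2103·C_{A0}·X = 0.2103×3.19×0.732 = 0.491 mol/dm³; Y_D = C_D/C_{A0} = 0.154.

0.154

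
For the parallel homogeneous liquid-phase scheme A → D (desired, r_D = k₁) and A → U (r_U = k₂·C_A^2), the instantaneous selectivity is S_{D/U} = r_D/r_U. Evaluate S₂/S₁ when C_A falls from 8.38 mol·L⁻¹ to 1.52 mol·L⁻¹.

30.4

S_{D/U} = (k₁/k₂)·C_A^-2, so S₂/S₁ = (C_{A,2}/C_{A,1})^-2.
= (1.52/8.38)^(-2) = (0.1814)^(-2) = 30.4.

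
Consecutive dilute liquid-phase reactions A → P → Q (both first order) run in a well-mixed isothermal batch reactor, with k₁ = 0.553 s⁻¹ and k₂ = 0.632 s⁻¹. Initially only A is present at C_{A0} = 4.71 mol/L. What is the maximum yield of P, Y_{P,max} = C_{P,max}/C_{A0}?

Evaluating C_P at t_opt = ln(k₂/k₁)/(k₂−k₁) gives C_{P,max}/C_{A0} = (k₁/k₂)^[k₂/(k₂−k₁)].
= (0.553/0.632)^(0.632/(0.632−0.553)) = (0.8750)^(8.000) = 0.3436.

0.344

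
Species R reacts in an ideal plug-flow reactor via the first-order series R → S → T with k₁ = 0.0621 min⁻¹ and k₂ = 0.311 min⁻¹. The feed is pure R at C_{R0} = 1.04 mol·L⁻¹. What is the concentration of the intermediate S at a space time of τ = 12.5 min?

0.114 mol·L⁻¹

The intermediate concentration in a first-order A→B→C sequence is C_S = k₁C_{R0}(e^(−k₁τ) − e^(−k₂τ))/(k₂−k₁).
e^(−k₁τ) = e^(−0.0621×12.5) = e^(−0.7762) = 0.4601; e^(−k₂τ) = e^(−3.888) = 0.02050.
C_S = 0.0621×1.04/(0.311−0.0621) × (0.4601−0.02050) = 0.2595×0.4396 = 0.1141 mol·L⁻¹.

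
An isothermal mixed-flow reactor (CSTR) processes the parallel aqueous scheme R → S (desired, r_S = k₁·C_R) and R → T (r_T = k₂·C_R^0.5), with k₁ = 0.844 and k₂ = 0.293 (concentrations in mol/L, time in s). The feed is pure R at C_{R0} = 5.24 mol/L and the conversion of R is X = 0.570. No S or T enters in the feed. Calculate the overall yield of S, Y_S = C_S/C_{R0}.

Exit C_R = C_{R0}(1−X) = 5.24×0.430 = 2.253 mol/L.
A CSTR operates uniformly at the exit composition, giving r_S = 1.902 and r_T = 0.4398 (each k·C_R^n at C_R = 2.253).
Fraction of consumed R going to S: r_S/(r_S+r_T) = 0.8122.
C_S = 0.8122·C_{R0}·X = 0.8122×5.24×0.570 = 2.43 mol/L; Y_S = C_S/C_{R0} = 0.463.

0.463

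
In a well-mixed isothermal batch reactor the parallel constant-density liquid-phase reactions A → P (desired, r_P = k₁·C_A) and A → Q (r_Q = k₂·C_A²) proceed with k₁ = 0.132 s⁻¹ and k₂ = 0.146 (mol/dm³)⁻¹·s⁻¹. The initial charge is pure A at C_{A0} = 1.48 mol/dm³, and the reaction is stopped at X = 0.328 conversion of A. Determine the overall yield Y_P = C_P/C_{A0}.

0.139

C_A = C_{A0}(1−X) = 0.9946 mol/dm³.
Along a PFR/batch, dC_P/dC_A = −r_P/(r_P+r_Q) = −k₁/(k₁+k₂·C_A).
Integrating from C_{A0} to C_A: C_P = (0.132/0.146)·ln[(0.132+0.146·1.48)/(0.132+0.146·0.995)] = 0.9041·ln(0.3481/0.2772) = 0.2058 mol/dm³.
Y_P = C_P/C_{A0} = 0.2058/1.48 = 0.139.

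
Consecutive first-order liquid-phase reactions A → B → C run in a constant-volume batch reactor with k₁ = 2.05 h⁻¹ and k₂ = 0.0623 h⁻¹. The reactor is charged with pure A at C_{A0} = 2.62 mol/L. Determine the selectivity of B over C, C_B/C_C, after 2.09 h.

9.38

The intermediate concentration in a first-order A→B→C sequence is C_B = k₁C_{A0}(e^(−k₁t) − e^(−k₂t))/(k₂−k₁).
e^(−k₁t) = e^(−2.05×2.09) = e^(−4.284) = 0.01378; e^(−k₂t) = e^(−0.1302) = 0.8779.
C_B = 2.05×2.62/(0.0623−2.05) × (0.01378−0.8779) = (-2.702)×(-0.8641) = 2.335 mol/L.
C_A = C_{A0}e^(−k₁t) = 0.03610 mol/L, so C_C = C_{A0}−C_A−C_B = 0.2489 mol/L; C_B/C_C = 9.38.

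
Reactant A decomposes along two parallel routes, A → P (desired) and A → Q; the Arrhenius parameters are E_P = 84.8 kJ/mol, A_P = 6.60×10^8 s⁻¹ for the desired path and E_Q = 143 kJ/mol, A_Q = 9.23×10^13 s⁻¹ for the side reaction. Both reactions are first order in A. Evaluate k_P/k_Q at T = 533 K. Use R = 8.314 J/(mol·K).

3.62

Since both paths have the same order in A, the concentration cancels and S_{P/Q} = k_P/k_Q = (A_P/A_Q)·exp[(E_Q−E_P)/(RT)].
(E_Q−E_P)/(RT) = (143−84.8)×10³/(8.314×533) = 58200/4431 = 13.13.
k_P/k_Q = (6.60×10^8/9.23×10^13)·exp(13.13) = 7.151×10^-6 × 5.057×10^5 = 3.62.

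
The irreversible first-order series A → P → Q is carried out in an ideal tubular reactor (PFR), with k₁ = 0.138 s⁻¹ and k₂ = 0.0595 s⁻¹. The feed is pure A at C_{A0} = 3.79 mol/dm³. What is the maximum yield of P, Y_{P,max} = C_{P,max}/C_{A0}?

0.529

Evaluating C_P at τ_opt = ln(k₂/k₁)/(k₂−k₁) gives C_{P,max}/C_{A0} = (k₁/k₂)^[k₂/(k₂−k₁)].
= (0.138/0.0595)^(0.0595/(0.0595−0.138)) = (2.319)^(-0.7580) = 0.5285.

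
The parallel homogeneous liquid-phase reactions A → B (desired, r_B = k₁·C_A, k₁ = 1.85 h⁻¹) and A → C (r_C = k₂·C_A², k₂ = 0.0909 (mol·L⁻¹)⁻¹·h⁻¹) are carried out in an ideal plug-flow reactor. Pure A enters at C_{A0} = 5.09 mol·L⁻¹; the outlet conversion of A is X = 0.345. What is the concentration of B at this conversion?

1.46 mol·L⁻¹

C_A = C_{A0}(1−X) = 3.334 mol·L⁻¹.
Along a PFR/batch, dC_B/dC_A = −r_B/(r_B+r_C) = −k₁/(k₁+k₂·C_A).
Integrating from C_{A0} to C_A: C_B = (1.85/0.0909)·ln[(1.85+0.0909·5.09)/(1.85+0.0909·3.33)] = 20.35·ln(2.313/2.153) = 1.456 mol·L⁻¹.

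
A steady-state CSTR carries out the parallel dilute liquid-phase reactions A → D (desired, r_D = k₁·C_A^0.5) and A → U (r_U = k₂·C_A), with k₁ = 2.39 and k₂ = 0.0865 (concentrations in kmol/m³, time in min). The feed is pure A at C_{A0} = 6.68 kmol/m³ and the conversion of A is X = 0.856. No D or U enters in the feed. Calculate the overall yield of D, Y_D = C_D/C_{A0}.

Exit C_A = C_{A0}(1−X) = 6.68×0.144 = 0.9619 kmol/m³.
In a CSTR the entire volume is at exit conditions, so r_D = 2.39×0.9619^0.5 = 2.344 and r_U = 0.0865×0.9619 = 0.08321.
Fraction of consumed A going to D: r_D/(r_D+r_U) = 0.9657.
C_D = 0.9657·C_{A0}·X = 0.9657×6.68×0.856 = 5.52 kmol/m³; Y_D = C_D/C_{A0} = 0.827.

0.827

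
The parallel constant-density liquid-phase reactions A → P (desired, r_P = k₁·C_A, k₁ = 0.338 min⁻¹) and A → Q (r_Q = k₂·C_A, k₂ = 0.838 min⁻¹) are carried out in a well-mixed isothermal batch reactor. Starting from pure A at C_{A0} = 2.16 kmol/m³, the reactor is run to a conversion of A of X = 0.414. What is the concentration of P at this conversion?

C_A = C_{A0}(1−X) = 1.266 kmol/m³.
Both paths are first order in A, so the instantaneous fraction to P is constant: dC_P/d(−C_A) = k₁/(k₁+k₂) = 0.2874.
C_P = 0.2874·(C_{A0}−C_A) = 0.2874×0.8942 = 0.257 kmol/m³.

0.257 kmol/m³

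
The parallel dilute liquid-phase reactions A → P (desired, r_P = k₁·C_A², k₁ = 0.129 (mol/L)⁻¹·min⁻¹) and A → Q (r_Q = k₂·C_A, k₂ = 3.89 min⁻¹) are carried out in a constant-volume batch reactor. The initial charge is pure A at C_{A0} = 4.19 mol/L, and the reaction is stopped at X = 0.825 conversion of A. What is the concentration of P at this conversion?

C_A = C_{A0}(1−X) = 0.7333 mol/L.
Along a PFR/batch, dC_Q/dC_A = −r_Q/(r_P+r_Q) = −k₂/(k₂+k₁·C_A).
Integrating from C_{A0} to C_A: C_Q = (3.89/0.129)·ln[(3.89+0.129·4.19)/(3.89+0.129·0.733)] = 30.16·ln(4.431/3.985) = 3.199 mol/L.
Then C_P = (C_{A0}−C_A) − C_Q = 3.457 − 3.199 = 0.2579 mol/L.

0.258 mol/L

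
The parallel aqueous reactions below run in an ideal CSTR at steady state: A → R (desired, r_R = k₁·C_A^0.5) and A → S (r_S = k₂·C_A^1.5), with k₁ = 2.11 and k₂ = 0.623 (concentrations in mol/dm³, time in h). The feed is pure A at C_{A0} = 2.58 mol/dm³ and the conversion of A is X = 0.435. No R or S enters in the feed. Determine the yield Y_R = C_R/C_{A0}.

0.304

Exit C_A = C_{A0}(1−X) = 2.58×0.565 = 1.458 mol/dm³.
A CSTR operates uniformly at the exit composition, giving r_R = 2.548 and r_S = 1.096 (each k·C_A^n at C_A = 1.458).
Fraction of consumed A going to R: r_R/(r_R+r_S) = 0.6991.
C_R = 0.6991·C_{A0}·X = 0.6991×2.58×0.435 = 0.785 mol/dm³; Y_R = C_R/C_{A0} = 0.304.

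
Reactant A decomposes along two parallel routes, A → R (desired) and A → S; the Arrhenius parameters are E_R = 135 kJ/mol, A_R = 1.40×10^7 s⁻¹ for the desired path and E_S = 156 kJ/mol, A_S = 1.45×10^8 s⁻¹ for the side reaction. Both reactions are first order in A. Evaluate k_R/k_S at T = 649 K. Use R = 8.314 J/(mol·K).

With equal orders, S_{R/S} = k_R/k_S = (A_R/A_S)·exp[(E_S−E_R)/(RT)].
(E_S−E_R)/(RT) = (156−135)×10³/(8.314×649) = 21000/5396 = 3.892.
k_R/k_S = (1.40×10^7/1.45×10^8)·exp(3.892) = 0.09655 × 49.01 = 4.73.
Since E_R < E_S, lowering the temperature improves selectivity toward R.

4.73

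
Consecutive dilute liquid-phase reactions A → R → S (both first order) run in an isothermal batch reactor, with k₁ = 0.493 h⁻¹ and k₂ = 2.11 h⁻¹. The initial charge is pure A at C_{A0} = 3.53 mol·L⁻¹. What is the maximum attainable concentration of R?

0.529 mol·L⁻¹

Evaluating C_R at t_opt = ln(k₂/k₁)/(k₂−k₁) gives C_{R,max}/C_{A0} = (k₁/k₂)^[k₂/(k₂−k₁)].
= (0.493/2.11)^(2.11/(2.11−0.493)) = (0.2336)^(1.305) = 0.1500.
C_{R,max} = 0.1500×3.53 = 0.529 mol·L⁻¹.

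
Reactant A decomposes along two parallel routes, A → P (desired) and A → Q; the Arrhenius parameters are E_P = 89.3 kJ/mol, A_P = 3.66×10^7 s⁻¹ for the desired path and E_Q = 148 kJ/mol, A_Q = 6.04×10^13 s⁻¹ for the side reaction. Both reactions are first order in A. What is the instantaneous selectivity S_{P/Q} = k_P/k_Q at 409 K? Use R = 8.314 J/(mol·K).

Since both paths have the same order in A, the concentration cancels and S_{P/Q} = k_P/k_Q = (A_P/A_Q)·exp[(E_Q−E_P)/(RT)].
(E_Q−E_P)/(RT) = (148−89.3)×10³/(8.314×409) = 58700/3400 = 17.26.
k_P/k_Q = (3.66×10^7/6.04×10^13)·exp(17.26) = 6.060×10^-7 × 3.141×10^7 = 19.0.
Since E_P < E_Q, lowering the temperature improves selectivity toward P.

19.0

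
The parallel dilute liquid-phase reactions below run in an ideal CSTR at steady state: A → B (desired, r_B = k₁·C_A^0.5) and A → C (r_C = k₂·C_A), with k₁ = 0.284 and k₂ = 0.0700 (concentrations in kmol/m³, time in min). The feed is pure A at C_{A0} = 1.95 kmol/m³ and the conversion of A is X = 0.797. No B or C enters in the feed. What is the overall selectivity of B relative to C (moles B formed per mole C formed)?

6.45

Exit C_A = C_{A0}(1−X) = 1.95×0.203 = 0.3958 kmol/m³.
Rates in a CSTR are evaluated at the outlet concentration: r_B = 0.284×0.3958^0.5 = 0.1787, r_C = 0.0700×0.3958 = 0.02771.
Overall selectivity = C_B/C_C = r_Bτ/(r_Cτ) = r_B/r_C = 6.45.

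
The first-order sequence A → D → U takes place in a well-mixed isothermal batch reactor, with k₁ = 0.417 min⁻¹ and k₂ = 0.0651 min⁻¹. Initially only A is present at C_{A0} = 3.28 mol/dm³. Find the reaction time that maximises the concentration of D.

The intermediate peaks when r₁ = r₂, i.e. k₁e^(−k₁t) = k₂e^(−k₂t), giving t_opt = ln(k₂/k₁)/(k₂−k₁).
= ln(0.0651/0.417)/(0.0651−0.417) = ln(0.1561)/-0.3519 = -1.857/-0.3519 = 5.28 min.

5.28 min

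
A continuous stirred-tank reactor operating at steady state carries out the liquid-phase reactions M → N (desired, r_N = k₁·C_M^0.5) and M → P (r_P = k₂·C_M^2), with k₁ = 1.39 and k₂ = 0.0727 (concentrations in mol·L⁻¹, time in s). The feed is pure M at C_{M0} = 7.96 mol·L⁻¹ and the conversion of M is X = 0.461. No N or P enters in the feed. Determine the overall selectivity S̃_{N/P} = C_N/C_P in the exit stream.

Exit C_M = C_{M0}(1−X) = 7.96×0.539 = 4.290 mol·L⁻¹.
In a CSTR the entire volume is at exit conditions, so r_N = 1.39×4.290^0.5 = 2.879 and r_P = 0.0727×4.290^2 = 1.338.
Overall selectivity = C_N/C_P = r_Nτ/(r_Pτ) = r_N/r_P = 2.15.

2.15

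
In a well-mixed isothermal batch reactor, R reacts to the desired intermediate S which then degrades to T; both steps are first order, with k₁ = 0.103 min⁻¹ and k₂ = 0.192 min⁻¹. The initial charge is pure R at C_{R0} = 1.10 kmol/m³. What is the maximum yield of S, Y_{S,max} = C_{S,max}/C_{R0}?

For a first-order series the maximum intermediate yield is C_{S,max}/C_{R0} = (k₁/k₂)^[k₂/(k₂−k₁)].
= (0.103/0.192)^(0.192/(0.192−0.103)) = (0.5365)^(2.157) = 0.2609.

0.261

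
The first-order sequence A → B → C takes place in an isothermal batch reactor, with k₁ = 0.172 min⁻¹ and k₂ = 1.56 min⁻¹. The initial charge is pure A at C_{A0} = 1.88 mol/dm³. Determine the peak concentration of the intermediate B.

0.158 mol/dm³

Evaluating C_B at t_opt = ln(k₂/k₁)/(k₂−k₁) gives C_{B,max}/C_{A0} = (k₁/k₂)^[k₂/(k₂−k₁)].
= (0.172/1.56)^(1.56/(1.56−0.172)) = (0.1103)^(1.124) = 0.08390.
C_{B,max} = 0.08390×1.88 = 0.158 mol/dm³.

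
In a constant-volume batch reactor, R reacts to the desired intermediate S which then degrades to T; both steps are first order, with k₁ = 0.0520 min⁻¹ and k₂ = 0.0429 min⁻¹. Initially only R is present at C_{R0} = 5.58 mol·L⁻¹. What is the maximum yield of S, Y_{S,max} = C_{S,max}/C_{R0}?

0.404

At the optimum, C_{S,max}/C_{R0} = (k₁/k₂)^[k₂/(k₂−k₁)].
= (0.0520/0.0429)^(0.0429/(0.0429−0.0520)) = (1.212)^(-4.714) = 0.4038.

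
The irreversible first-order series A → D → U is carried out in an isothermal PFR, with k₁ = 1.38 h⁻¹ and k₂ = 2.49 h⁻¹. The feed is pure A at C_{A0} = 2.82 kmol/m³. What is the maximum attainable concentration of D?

0.750 kmol/m³

Evaluating C_D at τ_opt = ln(k₂/k₁)/(k₂−k₁) gives C_{D,max}/C_{A0} = (k₁/k₂)^[k₂/(k₂−k₁)].
= (1.38/2.49)^(2.49/(2.49−1.38)) = (0.5542)^(2.243) = 0.2661.
C_{D,max} = 0.2661×2.82 = 0.750 kmol/m³.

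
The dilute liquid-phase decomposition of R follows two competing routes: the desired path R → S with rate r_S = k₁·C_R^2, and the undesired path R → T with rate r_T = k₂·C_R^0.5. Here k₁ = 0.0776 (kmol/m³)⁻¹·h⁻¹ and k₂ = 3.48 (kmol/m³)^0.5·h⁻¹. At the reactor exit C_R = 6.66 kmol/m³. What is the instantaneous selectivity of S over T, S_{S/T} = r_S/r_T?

S_{S/T} = r_S/r_T = (k₁·C_R^2)/(k₂·C_R^0.5) = (k₁/k₂)·C_R^1.5.
= (0.0776×6.660^2) / (3.48×6.660^0.5) = 3.442/8.981 = 0.383.

0.383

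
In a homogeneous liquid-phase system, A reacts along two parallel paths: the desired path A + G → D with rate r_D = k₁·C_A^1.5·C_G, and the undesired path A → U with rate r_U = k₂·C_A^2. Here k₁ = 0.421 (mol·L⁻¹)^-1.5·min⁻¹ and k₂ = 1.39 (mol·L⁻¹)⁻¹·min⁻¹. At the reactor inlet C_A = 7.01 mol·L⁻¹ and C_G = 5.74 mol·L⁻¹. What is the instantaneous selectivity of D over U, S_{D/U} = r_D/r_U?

0.657

S_{D/U} = r_D/r_U = (k₁·C_A^1.5·C_G)/(k₂·C_A^2) = (k₁/k₂)·C_A^-0.5·C_G.
= (0.421×7.010^1.5×5.740) / (1.39×7.010^2) = 44.85/68.30 = 0.657.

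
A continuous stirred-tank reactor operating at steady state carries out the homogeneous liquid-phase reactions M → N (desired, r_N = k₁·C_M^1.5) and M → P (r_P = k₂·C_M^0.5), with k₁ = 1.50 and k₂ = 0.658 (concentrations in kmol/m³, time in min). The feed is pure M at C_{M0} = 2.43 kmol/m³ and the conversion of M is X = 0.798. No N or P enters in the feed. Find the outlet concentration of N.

1.02 kmol/m³

Exit C_M = C_{M0}(1−X) = 2.43×0.202 = 0.4909 kmol/m³.
In a CSTR the entire volume is at exit conditions, so r_N = 1.50×0.4909^1.5 = 0.5159 and r_P = 0.658×0.4909^0.5 = 0.4610.
Fraction of consumed M going to N: r_N/(r_N+r_P) = 0.5281.
C_N = 0.5281·C_{M0}·X = 0.5281×2.43×0.798 = 1.02 kmol/m³.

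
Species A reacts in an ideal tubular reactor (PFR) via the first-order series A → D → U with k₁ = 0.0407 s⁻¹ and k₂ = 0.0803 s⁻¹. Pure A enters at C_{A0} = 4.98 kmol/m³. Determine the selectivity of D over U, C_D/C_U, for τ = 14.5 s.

For first-order series with pure A initially, C_D(τ) = k₁C_{A0}/(k₂−k₁)·(e^(−k₁τ) − e^(−k₂τ)).
e^(−k₁τ) = e^(−0.0407×14.5) = e^(−0.5901) = 0.5542; e^(−k₂τ) = e^(−1.164) = 0.3121.
C_D = 0.0407×4.98/(0.0803−0.0407) × (0.5542−0.3121) = 5.118×0.2421 = 1.239 kmol/m³.
C_A = C_{A0}e^(−k₁τ) = 2.760 kmol/m³, so C_U = C_{A0}−C_A−C_D = 0.9806 kmol/m³; C_D/C_U = 1.26.

1.26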